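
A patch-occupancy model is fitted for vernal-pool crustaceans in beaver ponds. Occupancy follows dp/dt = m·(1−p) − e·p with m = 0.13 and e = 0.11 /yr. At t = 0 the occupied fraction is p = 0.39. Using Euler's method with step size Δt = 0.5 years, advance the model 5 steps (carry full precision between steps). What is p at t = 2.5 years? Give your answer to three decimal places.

0.462

Update rule: p ← p + [m·(1−p) − e·p]·Δt with Δt = 0.5.
step 1: Δp = +0.01820, p = 0.40820
step 2: Δp = +0.01602, p = 0.42422
step 3: Δp = +0.01409, p = 0.43831
step 4: Δp = +0.01240, p = 0.45071
step 5: Δp = +0.01091, p = 0.46163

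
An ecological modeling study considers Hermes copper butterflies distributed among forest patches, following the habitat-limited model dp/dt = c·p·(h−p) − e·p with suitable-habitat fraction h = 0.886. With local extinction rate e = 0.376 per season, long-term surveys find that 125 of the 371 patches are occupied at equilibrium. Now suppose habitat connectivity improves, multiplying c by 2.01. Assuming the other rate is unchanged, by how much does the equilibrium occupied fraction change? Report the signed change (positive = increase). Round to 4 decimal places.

0.2759

Observed p* = 125/371 = 0.33693.
Balance c(h−p*) = e gives c = e/(0.886 − 0.33693) = 0.376/0.54907 = 0.68479.
New p* = 0.886 − e/c = 0.886 − 0.37600/1.37643 = 0.61283.
Δp* = 0.61283 − 0.33693 = +0.27590.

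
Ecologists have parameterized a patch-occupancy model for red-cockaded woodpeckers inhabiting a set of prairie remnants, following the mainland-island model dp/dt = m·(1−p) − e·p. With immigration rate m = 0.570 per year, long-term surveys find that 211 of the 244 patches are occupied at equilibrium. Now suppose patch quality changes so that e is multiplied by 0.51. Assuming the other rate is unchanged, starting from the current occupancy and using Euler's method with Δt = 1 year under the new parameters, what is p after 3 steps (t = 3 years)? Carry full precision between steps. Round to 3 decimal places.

0.923

Observed p* = 211/244 = 0.86475.
Balance m(1−p*) = e·p* gives e = m(1−p*)/p* = 0.570×0.13525/0.86475 = 0.08915.
Starting from p₀ = 0.86475; update p ← p + (dp/dt)·Δt with the new parameters.
  1  |  dp/dt·Δt = +0.037774  |  p_1 = 0.902528
  2  |  dp/dt·Δt = +0.014525  |  p_2 = 0.917054
  3  |  dp/dt·Δt = +0.005586  |  p_3 = 0.922639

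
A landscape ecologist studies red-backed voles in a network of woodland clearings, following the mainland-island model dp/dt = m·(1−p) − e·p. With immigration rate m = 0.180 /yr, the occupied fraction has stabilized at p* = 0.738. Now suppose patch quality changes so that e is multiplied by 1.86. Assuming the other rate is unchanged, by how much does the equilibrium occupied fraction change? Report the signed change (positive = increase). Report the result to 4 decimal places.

-0.1357

Balance m(1−p*) = e·p* gives e = m(1−p*)/p* = 0.180×0.26200/0.73800 = 0.06390.
New p* = m/(m+e) = 0.18000/(0.18000+0.11885) = 0.60231.
Δp* = 0.60231 − 0.73800 = -0.13569.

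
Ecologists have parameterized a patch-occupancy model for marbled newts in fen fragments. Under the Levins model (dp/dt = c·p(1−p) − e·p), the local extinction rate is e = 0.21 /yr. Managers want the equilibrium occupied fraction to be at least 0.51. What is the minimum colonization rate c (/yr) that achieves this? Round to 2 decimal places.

p* = 1 − e/c ≥ 0.51 requires e/c ≤ 0.4900, i.e. c ≥ e/0.4900.
c_min = 0.21/0.4900 = 0.4286.

0.43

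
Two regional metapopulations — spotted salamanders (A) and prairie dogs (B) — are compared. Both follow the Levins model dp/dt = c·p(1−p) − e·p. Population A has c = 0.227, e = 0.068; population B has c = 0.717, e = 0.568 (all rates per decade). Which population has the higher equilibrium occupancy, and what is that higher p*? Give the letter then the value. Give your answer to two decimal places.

A, 0.70

A: p*_A = 1 − 0.068/0.227 = 0.7004.
B: p*_B = 1 − 0.568/0.717 = 0.2078.
A is higher at 0.7004.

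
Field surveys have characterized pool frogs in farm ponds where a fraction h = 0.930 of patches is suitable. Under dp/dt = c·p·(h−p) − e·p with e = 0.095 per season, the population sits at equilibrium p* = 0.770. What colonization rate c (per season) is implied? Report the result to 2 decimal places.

0.59

At equilibrium c(h−p*) = e, so c = e/(h−p*).
c = 0.095/(0.930 − 0.770) = 0.095/0.1600 = 0.5937.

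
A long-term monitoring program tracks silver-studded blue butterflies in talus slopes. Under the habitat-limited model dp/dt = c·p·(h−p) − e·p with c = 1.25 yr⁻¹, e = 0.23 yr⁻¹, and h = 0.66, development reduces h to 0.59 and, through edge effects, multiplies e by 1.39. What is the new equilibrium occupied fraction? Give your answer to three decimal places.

Before: p* = h − e/c = 0.66 − 0.23/1.25 = 0.66 − 0.1840 = 0.4760.
After: c = 1.25, e = 0.3197, h = 0.59; p* = 0.59 − 0.3197/1.25 = 0.3342.

0.334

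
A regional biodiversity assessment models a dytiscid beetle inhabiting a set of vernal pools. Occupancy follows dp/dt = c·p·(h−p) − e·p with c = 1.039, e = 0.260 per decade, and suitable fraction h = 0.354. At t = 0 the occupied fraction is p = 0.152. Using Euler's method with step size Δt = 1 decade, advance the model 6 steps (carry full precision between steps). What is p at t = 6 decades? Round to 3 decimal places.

Update rule: p ← p + [c·p·(h−p) − e·p]·Δt with Δt = 1.
t = 1: p = 0.15200 + (-0.00762) = 0.14438
t = 2: p = 0.14438 + (-0.00609) = 0.13829
t = 3: p = 0.13829 + (-0.00496) = 0.13333
t = 4: p = 0.13333 + (-0.00410) = 0.12923
t = 5: p = 0.12923 + (-0.00342) = 0.12581
t = 6: p = 0.12581 + (-0.00288) = 0.12293

0.123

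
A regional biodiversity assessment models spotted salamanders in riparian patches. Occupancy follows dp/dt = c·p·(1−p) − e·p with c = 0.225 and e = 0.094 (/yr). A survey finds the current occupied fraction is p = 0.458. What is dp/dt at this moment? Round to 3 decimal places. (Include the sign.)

Colonization term: c·p·(1−p) = 0.225×0.458×0.5420 = 0.05585.
Extinction term: e·p = 0.04305.
dp/dt = 0.05585 − 0.04305 = 0.01280.

0.013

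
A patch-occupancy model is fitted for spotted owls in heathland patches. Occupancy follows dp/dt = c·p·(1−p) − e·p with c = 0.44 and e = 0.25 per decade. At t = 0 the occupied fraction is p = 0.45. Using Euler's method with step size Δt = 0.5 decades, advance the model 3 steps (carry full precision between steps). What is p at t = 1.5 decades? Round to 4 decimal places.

Update rule: p ← p + [c·p·(1−p) − e·p]·Δt with Δt = 0.5.
t = 0.5: p = 0.45000 + (-0.00180) = 0.44820
t = 1: p = 0.44820 + (-0.00162) = 0.44658
t = 1.5: p = 0.44658 + (-0.00145) = 0.44513

0.4451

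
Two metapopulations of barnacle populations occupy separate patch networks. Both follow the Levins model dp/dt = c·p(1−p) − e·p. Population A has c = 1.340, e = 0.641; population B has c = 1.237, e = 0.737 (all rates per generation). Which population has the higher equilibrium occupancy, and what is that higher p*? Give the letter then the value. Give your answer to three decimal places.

A: p*_A = 1 − 0.641/1.340 = 0.5216.
B: p*_B = 1 − 0.737/1.237 = 0.4042.
A is higher at 0.5216.

A, 0.522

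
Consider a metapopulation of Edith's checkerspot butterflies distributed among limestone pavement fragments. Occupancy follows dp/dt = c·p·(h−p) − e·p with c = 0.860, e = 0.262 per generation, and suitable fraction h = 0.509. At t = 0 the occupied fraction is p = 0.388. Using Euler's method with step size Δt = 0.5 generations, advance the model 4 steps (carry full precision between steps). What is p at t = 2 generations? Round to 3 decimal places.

0.300

Update rule: p ← p + [c·p·(h−p) − e·p]·Δt with Δt = 0.5.
t = 0.5: p = 0.38800 + (-0.03064) = 0.35736
t = 1: p = 0.35736 + (-0.02351) = 0.33385
t = 1.5: p = 0.33385 + (-0.01859) = 0.31526
t = 2: p = 0.31526 + (-0.01503) = 0.30022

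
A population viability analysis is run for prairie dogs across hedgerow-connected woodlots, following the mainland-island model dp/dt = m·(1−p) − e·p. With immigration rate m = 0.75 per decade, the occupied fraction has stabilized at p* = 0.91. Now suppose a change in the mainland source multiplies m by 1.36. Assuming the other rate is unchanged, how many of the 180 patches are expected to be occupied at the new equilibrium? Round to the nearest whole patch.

Balance m(1−p*) = e·p* gives e = m(1−p*)/p* = 0.75×0.09000/0.91000 = 0.07418.
New p* = m/(m+e) = 1.02000/(1.02000+0.07418) = 0.93220.
Expected occupied = 180 × 0.93220 = 167.80 ≈ 168.

168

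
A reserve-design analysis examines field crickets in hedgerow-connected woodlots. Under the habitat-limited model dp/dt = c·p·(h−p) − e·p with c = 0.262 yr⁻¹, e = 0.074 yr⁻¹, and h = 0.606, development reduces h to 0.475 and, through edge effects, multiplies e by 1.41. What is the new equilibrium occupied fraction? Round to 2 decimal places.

Before: p* = h − e/c = 0.606 − 0.074/0.262 = 0.606 − 0.2824 = 0.3236.
After: c = 0.262, e = 0.10434, h = 0.475; p* = 0.475 − 0.10434/0.262 = 0.0768.

0.08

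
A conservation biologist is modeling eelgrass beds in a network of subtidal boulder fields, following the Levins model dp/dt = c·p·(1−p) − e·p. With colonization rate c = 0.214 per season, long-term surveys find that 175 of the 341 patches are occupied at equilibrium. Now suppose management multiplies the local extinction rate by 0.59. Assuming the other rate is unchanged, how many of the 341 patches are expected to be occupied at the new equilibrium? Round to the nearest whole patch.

243

Observed p* = 175/341 = 0.51320.
Balance c(1−p*) = e gives e = 0.214×(1 − 0.51320) = 0.10418.
New p* = 1 − e/c = 1 − 0.06147/0.21400 = 0.71276.
Expected occupied = 341 × 0.71276 = 243.05 ≈ 243.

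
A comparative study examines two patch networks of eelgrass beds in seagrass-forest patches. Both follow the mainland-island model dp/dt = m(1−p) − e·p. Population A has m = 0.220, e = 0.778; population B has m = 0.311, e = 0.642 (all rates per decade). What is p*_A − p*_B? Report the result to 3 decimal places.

A: p*_A = m/(m+e) = 0.220/0.9980 = 0.2204.
B: p*_B = 0.311/0.9530 = 0.3263.
p*_A − p*_B = 0.2204 − 0.3263 = -0.1059.

-0.106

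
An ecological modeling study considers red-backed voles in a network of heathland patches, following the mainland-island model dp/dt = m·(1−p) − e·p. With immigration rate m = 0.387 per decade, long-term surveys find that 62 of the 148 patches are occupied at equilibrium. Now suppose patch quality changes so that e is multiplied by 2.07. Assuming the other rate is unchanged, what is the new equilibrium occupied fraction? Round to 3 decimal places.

Observed p* = 62/148 = 0.41892.
Balance m(1−p*) = e·p* gives e = m(1−p*)/p* = 0.387×0.58108/0.41892 = 0.53680.
New p* = m/(m+e) = 0.38700/(0.38700+1.11118) = 0.25831.

0.258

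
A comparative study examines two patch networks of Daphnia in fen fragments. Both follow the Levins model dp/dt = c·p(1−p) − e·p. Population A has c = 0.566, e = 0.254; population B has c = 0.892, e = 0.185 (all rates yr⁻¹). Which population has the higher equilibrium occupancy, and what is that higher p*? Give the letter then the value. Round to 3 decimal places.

B, 0.793

A: p*_A = 1 − 0.254/0.566 = 0.5512.
B: p*_B = 1 − 0.185/0.892 = 0.7926.
B is higher at 0.7926.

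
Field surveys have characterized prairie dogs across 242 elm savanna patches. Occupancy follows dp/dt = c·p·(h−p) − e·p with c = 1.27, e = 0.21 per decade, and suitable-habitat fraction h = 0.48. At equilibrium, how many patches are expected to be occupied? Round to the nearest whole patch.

76

p* = h − e/c = 0.48 − 0.1654 = 0.3146.
Expected occupied patches = N × p* = 242 × 0.3146 = 76.14 ≈ 76.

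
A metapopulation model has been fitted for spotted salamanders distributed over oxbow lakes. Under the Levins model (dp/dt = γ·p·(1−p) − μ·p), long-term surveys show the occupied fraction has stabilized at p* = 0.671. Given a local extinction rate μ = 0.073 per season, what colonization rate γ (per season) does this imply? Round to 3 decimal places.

0.222

At equilibrium γ(1−p*) = μ, so γ = μ/(1−p*).
γ = 0.073/(1 − 0.671) = 0.073/0.3290 = 0.2219.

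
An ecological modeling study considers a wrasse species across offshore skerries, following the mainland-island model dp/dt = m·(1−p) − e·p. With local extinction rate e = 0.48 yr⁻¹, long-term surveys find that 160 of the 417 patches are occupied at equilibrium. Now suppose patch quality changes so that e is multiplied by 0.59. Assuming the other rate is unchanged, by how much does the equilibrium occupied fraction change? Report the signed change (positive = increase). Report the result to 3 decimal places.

Observed p* = 160/417 = 0.38369.
Balance m(1−p*) = e·p* gives m = e·p*/(1−p*) = 0.48×0.38369/0.61631 = 0.29883.
New p* = m/(m+e) = 0.29883/(0.29883+0.28320) = 0.51343.
Δp* = 0.51343 − 0.38369 = +0.12974.

0.130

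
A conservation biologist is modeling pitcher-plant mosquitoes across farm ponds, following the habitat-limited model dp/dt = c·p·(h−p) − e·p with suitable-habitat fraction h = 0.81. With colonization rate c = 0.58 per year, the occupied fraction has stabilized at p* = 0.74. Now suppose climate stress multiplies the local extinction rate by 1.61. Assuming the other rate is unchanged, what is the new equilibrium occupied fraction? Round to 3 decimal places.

0.697

Balance c(h−p*) = e gives e = 0.58×(0.81 − 0.74000) = 0.04060.
New p* = 0.81 − e/c = 0.81 − 0.06537/0.58000 = 0.69729.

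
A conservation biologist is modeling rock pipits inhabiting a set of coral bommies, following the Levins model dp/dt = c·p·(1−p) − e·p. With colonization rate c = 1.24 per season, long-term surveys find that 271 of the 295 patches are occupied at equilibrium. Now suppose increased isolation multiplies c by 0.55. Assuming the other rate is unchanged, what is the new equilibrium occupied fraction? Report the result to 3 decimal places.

0.852

Observed p* = 271/295 = 0.91864.
Balance c(1−p*) = e gives e = 1.24×(1 − 0.91864) = 0.10089.
New p* = 1 − e/c = 1 − 0.10089/0.68200 = 0.85207.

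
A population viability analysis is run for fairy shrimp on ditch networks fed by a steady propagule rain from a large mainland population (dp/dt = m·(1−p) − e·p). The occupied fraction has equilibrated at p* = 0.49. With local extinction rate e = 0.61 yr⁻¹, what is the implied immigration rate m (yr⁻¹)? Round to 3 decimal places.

0.586

At equilibrium m(1−p*) = e·p*, so m = e·p*/(1−p*).
m = 0.61 × 0.49 / 0.5100 = 0.2989/0.5100 = 0.5861.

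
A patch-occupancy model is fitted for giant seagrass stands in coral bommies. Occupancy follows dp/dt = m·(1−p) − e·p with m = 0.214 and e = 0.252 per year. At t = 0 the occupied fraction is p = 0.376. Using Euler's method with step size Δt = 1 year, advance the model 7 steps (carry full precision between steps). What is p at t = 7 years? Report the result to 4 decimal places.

Update rule: p ← p + [m·(1−p) − e·p]·Δt with Δt = 1.
  1  |  dp/dt·Δt = +0.038784  |  p_1 = 0.414784
  2  |  dp/dt·Δt = +0.020711  |  p_2 = 0.435495
  3  |  dp/dt·Δt = +0.011059  |  p_3 = 0.446554
  4  |  dp/dt·Δt = +0.005906  |  p_4 = 0.452460
  5  |  dp/dt·Δt = +0.003154  |  p_5 = 0.455614
  6  |  dp/dt·Δt = +0.001684  |  p_6 = 0.457298
  7  |  dp/dt·Δt = +0.000899  |  p_7 = 0.458197

0.4582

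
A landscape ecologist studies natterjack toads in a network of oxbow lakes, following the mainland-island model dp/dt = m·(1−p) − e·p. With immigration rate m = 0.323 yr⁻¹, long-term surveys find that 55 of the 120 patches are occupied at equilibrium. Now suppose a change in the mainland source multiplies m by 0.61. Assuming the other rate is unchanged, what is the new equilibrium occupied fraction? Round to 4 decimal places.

0.3404

Observed p* = 55/120 = 0.45833.
Balance m(1−p*) = e·p* gives e = m(1−p*)/p* = 0.323×0.54167/0.45833 = 0.38173.
New p* = m/(m+e) = 0.19703/(0.19703+0.38173) = 0.34043.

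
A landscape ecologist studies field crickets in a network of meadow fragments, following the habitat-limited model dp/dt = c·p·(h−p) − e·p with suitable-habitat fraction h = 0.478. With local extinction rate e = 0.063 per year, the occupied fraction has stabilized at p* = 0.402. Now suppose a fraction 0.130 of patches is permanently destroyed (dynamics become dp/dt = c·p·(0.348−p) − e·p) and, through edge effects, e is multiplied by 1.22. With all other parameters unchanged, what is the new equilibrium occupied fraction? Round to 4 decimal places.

0.2553

Balance c(h−p*) = e gives c = e/(0.478 − 0.40200) = 0.063/0.07600 = 0.82895.
New p* = 0.348 − e/c = 0.348 − 0.07686/0.82895 = 0.25528.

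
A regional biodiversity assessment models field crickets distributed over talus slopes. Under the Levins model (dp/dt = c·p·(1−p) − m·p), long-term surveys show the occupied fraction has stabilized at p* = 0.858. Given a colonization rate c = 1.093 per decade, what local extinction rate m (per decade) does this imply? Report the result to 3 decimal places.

At equilibrium c(1−p*) = m.
m = 1.093 × (1 − 0.858) = 1.093 × 0.1420 = 0.1552.

0.155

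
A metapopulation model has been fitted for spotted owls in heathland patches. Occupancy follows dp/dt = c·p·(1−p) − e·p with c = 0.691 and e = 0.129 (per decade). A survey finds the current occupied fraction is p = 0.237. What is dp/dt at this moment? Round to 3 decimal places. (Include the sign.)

0.094

Colonization term: c·p·(1−p) = 0.691×0.237×0.7630 = 0.12495.
Extinction term: e·p = 0.03057.
dp/dt = 0.12495 − 0.03057 = 0.09438.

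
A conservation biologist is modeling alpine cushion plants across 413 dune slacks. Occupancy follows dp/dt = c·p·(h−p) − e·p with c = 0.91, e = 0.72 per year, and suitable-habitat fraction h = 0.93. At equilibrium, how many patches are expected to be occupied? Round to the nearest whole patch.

57

p* = h − e/c = 0.93 − 0.7912 = 0.1388.
Expected occupied patches = N × p* = 413 × 0.1388 = 57.32 ≈ 57.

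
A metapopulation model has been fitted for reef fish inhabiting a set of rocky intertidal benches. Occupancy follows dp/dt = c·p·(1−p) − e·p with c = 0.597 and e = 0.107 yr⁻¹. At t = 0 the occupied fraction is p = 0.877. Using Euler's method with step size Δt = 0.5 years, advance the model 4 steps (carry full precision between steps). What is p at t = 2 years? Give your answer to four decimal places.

0.8380

Update rule: p ← p + [c·p·(1−p) − e·p]·Δt with Δt = 0.5.
  1  |  dp/dt·Δt = -0.014720  |  p_1 = 0.862280
  2  |  dp/dt·Δt = -0.010684  |  p_2 = 0.851596
  3  |  dp/dt·Δt = -0.007836  |  p_3 = 0.843760
  4  |  dp/dt·Δt = -0.005790  |  p_4 = 0.837970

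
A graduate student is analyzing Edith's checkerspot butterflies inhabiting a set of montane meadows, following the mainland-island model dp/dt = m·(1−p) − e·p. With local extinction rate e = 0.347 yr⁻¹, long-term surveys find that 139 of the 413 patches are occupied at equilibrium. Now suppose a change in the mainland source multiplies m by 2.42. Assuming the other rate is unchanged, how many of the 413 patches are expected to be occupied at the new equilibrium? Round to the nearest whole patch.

Observed p* = 139/413 = 0.33656.
Balance m(1−p*) = e·p* gives m = e·p*/(1−p*) = 0.347×0.33656/0.66344 = 0.17603.
New p* = m/(m+e) = 0.42599/(0.42599+0.34700) = 0.55109.
Expected occupied = 413 × 0.55109 = 227.60 ≈ 228.

228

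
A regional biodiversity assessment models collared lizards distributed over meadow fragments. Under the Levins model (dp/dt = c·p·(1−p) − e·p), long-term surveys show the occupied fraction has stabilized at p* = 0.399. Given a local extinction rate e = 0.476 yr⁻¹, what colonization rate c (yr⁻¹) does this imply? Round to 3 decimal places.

At equilibrium c(1−p*) = e, so c = e/(1−p*).
c = 0.476/(1 − 0.399) = 0.476/0.6010 = 0.7920.

0.792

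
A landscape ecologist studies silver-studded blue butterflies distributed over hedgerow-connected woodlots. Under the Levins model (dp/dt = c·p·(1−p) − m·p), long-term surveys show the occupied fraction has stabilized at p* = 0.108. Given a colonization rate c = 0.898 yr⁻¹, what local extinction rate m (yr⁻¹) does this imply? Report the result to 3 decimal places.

At equilibrium c(1−p*) = m.
m = 0.898 × (1 − 0.108) = 0.898 × 0.8920 = 0.8010.

0.801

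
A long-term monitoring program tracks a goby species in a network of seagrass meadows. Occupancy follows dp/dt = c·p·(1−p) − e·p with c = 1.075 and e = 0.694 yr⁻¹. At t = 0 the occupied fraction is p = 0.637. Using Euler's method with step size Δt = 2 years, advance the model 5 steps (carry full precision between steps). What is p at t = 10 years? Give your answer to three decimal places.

0.353

Update rule: p ← p + [c·p·(1−p) − e·p]·Δt with Δt = 2.
  1  |  dp/dt·Δt = -0.387009  |  p_1 = 0.249991
  2  |  dp/dt·Δt = +0.056128  |  p_2 = 0.306119
  3  |  dp/dt·Δt = +0.031789  |  p_3 = 0.337907
  4  |  dp/dt·Δt = +0.011995  |  p_4 = 0.349903
  5  |  dp/dt·Δt = +0.003397  |  p_5 = 0.353300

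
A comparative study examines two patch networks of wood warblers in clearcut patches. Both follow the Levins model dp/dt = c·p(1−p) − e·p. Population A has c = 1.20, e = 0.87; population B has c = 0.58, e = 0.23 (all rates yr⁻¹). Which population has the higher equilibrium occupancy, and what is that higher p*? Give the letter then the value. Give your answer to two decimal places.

A: p*_A = 1 − 0.87/1.20 = 0.2750.
B: p*_B = 1 − 0.23/0.58 = 0.6034.
B is higher at 0.6034.

B, 0.60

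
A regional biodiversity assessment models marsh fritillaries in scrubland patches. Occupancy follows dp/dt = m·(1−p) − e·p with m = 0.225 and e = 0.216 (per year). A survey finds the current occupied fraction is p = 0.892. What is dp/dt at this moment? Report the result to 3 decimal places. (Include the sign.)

Colonization term: m·(1−p) = 0.225×0.1080 = 0.02430.
Extinction term: e·p = 0.19267.
dp/dt = 0.02430 − 0.19267 = -0.16837.

-0.168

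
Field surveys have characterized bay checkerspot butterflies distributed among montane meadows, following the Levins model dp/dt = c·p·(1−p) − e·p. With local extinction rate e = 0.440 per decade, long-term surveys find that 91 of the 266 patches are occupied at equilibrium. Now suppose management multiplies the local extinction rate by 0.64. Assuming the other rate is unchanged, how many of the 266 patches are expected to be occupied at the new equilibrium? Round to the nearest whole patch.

Observed p* = 91/266 = 0.34211.
Balance c(1−p*) = e gives c = e/(1 − 0.34211) = 0.440/0.65789 = 0.66880.
New p* = 1 − e/c = 1 − 0.28160/0.66880 = 0.57895.
Expected occupied = 266 × 0.57895 = 154.00 ≈ 154.

154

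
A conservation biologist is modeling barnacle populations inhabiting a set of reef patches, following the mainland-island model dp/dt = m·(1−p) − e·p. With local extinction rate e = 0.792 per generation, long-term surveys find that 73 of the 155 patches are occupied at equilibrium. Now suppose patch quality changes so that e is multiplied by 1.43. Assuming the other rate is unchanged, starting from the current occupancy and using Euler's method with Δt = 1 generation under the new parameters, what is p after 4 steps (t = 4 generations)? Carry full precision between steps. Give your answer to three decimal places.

Observed p* = 73/155 = 0.47097.
Balance m(1−p*) = e·p* gives m = e·p*/(1−p*) = 0.792×0.47097/0.52903 = 0.70507.
Starting from p₀ = 0.47097; update p ← p + (dp/dt)·Δt with the new parameters.
p: 0.47097 → 0.31057  (Δp = -0.16039)
p: 0.31057 → 0.44493  (Δp = +0.13435)
p: 0.44493 → 0.33239  (Δp = -0.11254)
p: 0.33239 → 0.42665  (Δp = +0.09426)

0.427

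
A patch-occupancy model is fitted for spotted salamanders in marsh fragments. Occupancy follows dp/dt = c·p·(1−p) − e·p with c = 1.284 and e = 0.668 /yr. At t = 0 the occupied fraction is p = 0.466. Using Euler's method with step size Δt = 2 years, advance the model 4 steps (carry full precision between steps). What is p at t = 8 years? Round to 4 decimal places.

Update rule: p ← p + [c·p·(1−p) − e·p]·Δt with Δt = 2.
t = 2: p = 0.46600 + (+0.01646) = 0.48246
t = 4: p = 0.48246 + (-0.00335) = 0.47910
t = 6: p = 0.47910 + (+0.00080) = 0.47990
t = 8: p = 0.47990 + (-0.00018) = 0.47972

0.4797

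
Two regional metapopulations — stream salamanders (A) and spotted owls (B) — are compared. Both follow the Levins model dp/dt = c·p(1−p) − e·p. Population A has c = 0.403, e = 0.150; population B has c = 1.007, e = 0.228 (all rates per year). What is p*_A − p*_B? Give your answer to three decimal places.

A: p*_A = 1 − 0.150/0.403 = 0.6278.
B: p*_B = 1 − 0.228/1.007 = 0.7736.
p*_A − p*_B = 0.6278 − 0.7736 = -0.1458.

-0.146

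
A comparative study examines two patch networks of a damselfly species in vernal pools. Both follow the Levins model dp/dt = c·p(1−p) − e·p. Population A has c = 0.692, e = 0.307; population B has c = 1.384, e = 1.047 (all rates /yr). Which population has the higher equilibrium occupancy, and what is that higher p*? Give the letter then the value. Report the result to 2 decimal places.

A: p*_A = 1 − 0.307/0.692 = 0.5564.
B: p*_B = 1 − 1.047/1.384 = 0.2435.
A is higher at 0.5564.

A, 0.56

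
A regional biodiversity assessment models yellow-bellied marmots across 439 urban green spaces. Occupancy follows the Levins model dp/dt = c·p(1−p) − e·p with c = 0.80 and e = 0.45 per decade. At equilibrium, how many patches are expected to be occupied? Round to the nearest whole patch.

p* = 1 − e/c = 1 − 0.45/0.80 = 0.4375.
Expected occupied patches = N × p* = 439 × 0.4375 = 192.06 ≈ 192.

192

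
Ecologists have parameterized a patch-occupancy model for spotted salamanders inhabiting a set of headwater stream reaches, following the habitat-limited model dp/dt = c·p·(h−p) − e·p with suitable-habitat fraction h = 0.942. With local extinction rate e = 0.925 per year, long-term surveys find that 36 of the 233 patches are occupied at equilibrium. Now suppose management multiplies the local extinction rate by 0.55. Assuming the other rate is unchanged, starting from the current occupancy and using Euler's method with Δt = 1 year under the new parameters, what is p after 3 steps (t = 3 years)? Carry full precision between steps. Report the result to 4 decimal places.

0.3676

Observed p* = 36/233 = 0.15451.
Balance c(h−p*) = e gives c = e/(0.942 − 0.15451) = 0.925/0.78749 = 1.17461.
Starting from p₀ = 0.15451; update p ← p + (dp/dt)·Δt with the new parameters.
p: 0.15451 → 0.21882  (Δp = +0.06431)
p: 0.21882 → 0.29337  (Δp = +0.07455)
p: 0.29337 → 0.36764  (Δp = +0.07426)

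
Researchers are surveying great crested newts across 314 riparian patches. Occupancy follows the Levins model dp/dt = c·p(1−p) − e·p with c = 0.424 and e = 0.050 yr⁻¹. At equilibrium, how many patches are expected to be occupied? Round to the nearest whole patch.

277

p* = 1 − e/c = 1 − 0.050/0.424 = 0.8821.
Expected occupied patches = N × p* = 314 × 0.8821 = 276.97 ≈ 277.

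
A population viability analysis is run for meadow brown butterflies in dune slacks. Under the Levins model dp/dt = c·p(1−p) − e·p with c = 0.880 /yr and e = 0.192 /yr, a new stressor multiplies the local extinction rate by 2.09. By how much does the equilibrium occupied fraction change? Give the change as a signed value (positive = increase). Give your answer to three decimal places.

Before: p* = 1 − 0.192/0.880 = 0.7818.
After the change, c = 0.88, e = 0.40128, so p* = 1 − 0.40128/0.88 = 0.5440.
Δp* = 0.5440 − 0.7818 = -0.2378.

-0.238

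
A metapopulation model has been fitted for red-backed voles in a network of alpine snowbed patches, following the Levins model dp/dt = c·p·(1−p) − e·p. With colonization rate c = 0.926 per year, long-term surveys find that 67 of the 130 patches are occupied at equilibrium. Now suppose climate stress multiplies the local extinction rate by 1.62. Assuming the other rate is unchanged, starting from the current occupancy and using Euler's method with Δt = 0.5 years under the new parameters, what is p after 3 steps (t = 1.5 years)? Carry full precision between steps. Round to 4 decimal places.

Observed p* = 67/130 = 0.51538.
Balance c(1−p*) = e gives e = 0.926×(1 − 0.51538) = 0.44875.
Starting from p₀ = 0.51538; update p ← p + (dp/dt)·Δt with the new parameters.
t = 0.5: p = 0.51538 + (-0.07170) = 0.44369
t = 1: p = 0.44369 + (-0.04699) = 0.39669
t = 1.5: p = 0.39669 + (-0.03339) = 0.36331

0.3633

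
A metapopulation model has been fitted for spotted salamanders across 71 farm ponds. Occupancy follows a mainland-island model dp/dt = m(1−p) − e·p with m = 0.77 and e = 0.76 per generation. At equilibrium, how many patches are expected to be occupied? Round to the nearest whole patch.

36

p* = m/(m+e) = 0.77/1.5300 = 0.5033.
Expected occupied patches = N × p* = 71 × 0.5033 = 35.73 ≈ 36.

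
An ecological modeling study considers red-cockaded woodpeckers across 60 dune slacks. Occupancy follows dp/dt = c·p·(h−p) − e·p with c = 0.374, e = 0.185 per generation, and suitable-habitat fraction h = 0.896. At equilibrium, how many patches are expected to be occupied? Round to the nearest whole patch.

24

p* = h − e/c = 0.896 − 0.4947 = 0.4013.
Expected occupied patches = N × p* = 60 × 0.4013 = 24.08 ≈ 24.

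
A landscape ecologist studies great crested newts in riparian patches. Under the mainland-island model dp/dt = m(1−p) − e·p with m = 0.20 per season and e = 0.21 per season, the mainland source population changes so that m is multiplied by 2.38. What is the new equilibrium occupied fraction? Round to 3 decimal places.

Before: p* = 0.20/(0.20+0.21) = 0.4878.
After: m = 0.476, e = 0.21; p* = 0.476/0.6860 = 0.6939.

0.694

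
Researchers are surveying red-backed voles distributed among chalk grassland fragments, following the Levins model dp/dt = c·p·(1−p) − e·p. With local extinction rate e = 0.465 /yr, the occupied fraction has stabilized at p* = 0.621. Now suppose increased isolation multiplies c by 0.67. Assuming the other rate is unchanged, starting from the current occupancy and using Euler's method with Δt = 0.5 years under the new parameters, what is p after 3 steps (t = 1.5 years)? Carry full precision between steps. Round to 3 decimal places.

0.517

Balance c(1−p*) = e gives c = e/(1 − 0.62100) = 0.465/0.37900 = 1.22691.
Starting from p₀ = 0.62100; update p ← p + (dp/dt)·Δt with the new parameters.
p: 0.62100 → 0.57335  (Δp = -0.04765)
p: 0.57335 → 0.54059  (Δp = -0.03276)
p: 0.54059 → 0.51698  (Δp = -0.02361)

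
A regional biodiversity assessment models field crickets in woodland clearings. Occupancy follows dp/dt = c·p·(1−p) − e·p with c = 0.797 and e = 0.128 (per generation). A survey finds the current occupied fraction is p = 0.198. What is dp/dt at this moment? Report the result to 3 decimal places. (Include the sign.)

0.101

Colonization term: c·p·(1−p) = 0.797×0.198×0.8020 = 0.12656.
Extinction term: e·p = 0.02534.
dp/dt = 0.12656 − 0.02534 = 0.10122.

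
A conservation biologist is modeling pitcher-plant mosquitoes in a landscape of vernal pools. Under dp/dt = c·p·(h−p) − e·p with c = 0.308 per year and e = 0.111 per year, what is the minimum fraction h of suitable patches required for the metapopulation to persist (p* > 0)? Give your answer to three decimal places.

p* = h − e/c is positive only when h > e/c.
h_min = e/c = 0.111/0.308 = 0.3604.

0.360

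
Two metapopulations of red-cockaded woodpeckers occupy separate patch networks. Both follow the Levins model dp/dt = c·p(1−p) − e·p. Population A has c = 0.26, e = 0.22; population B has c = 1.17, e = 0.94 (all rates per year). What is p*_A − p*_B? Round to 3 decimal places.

-0.043

A: p*_A = 1 − 0.22/0.26 = 0.1538.
B: p*_B = 1 − 0.94/1.17 = 0.1966.
p*_A − p*_B = 0.1538 − 0.1966 = -0.0427.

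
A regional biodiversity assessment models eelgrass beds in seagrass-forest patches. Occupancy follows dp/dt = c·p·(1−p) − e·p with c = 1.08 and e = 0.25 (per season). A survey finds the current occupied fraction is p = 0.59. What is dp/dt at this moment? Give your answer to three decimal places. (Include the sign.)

0.114

Colonization term: c·p·(1−p) = 1.08×0.59×0.4100 = 0.26125.
Extinction term: e·p = 0.14750.
dp/dt = 0.26125 − 0.14750 = 0.11375.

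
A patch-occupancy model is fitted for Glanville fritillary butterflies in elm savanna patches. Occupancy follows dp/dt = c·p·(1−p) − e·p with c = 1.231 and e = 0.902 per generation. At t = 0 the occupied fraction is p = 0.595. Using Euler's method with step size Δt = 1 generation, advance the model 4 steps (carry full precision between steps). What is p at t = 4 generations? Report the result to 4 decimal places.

Update rule: p ← p + [c·p·(1−p) − e·p]·Δt with Δt = 1.
  1  |  dp/dt·Δt = -0.240050  |  p_1 = 0.354950
  2  |  dp/dt·Δt = -0.038315  |  p_2 = 0.316636
  3  |  dp/dt·Δt = -0.019245  |  p_3 = 0.297391
  4  |  dp/dt·Δt = -0.011030  |  p_4 = 0.286361

0.2864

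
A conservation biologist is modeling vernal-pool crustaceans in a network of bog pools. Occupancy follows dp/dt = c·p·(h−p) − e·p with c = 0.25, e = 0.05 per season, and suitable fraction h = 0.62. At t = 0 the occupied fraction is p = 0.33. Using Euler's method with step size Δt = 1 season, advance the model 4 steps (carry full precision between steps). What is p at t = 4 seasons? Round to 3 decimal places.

0.357

Update rule: p ← p + [c·p·(h−p) − e·p]·Δt with Δt = 1.
  1  |  dp/dt·Δt = +0.007425  |  p_1 = 0.337425
  2  |  dp/dt·Δt = +0.006966  |  p_2 = 0.344391
  3  |  dp/dt·Δt = +0.006510  |  p_3 = 0.350901
  4  |  dp/dt·Δt = +0.006062  |  p_4 = 0.356962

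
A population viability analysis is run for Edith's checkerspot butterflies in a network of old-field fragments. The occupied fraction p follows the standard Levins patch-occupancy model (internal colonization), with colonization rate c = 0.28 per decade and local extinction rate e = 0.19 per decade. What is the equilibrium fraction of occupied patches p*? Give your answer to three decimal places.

0.321

At equilibrium, colonization balances extinction: c·p*·(1−p*) = e·p*.
So p* = 1 − e/c = 1 − 0.19/0.28 = 1 − 0.6786 = 0.3214.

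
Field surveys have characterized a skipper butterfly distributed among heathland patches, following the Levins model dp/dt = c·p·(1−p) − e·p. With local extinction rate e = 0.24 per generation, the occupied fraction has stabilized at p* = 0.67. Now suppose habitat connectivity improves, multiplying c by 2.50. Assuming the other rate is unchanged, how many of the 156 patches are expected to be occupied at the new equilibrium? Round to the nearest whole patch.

135

Balance c(1−p*) = e gives c = e/(1 − 0.67000) = 0.24/0.33000 = 0.72727.
New p* = 1 − e/c = 1 − 0.24000/1.81817 = 0.86800.
Expected occupied = 156 × 0.86800 = 135.41 ≈ 135.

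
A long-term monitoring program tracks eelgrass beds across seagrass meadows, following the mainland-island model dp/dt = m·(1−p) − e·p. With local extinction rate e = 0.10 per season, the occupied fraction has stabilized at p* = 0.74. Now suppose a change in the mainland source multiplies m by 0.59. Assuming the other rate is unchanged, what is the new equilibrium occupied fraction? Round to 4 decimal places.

0.6268

Balance m(1−p*) = e·p* gives m = e·p*/(1−p*) = 0.10×0.74000/0.26000 = 0.28462.
New p* = m/(m+e) = 0.16793/(0.16793+0.10000) = 0.62677.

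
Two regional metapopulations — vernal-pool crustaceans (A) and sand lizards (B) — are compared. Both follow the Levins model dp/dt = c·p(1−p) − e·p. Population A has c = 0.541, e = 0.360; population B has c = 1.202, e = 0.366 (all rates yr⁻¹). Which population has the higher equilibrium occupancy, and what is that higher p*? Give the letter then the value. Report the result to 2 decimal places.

A: p*_A = 1 − 0.360/0.541 = 0.3346.
B: p*_B = 1 − 0.366/1.202 = 0.6955.
B is higher at 0.6955.

B, 0.70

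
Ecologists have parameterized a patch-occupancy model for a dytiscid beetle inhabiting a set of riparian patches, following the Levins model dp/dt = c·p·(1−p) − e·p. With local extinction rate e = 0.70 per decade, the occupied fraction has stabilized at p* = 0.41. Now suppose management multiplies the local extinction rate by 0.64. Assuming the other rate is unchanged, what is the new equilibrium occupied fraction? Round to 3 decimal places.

0.622

Balance c(1−p*) = e gives c = e/(1 − 0.41000) = 0.70/0.59000 = 1.18644.
New p* = 1 − e/c = 1 − 0.44800/1.18644 = 0.62240.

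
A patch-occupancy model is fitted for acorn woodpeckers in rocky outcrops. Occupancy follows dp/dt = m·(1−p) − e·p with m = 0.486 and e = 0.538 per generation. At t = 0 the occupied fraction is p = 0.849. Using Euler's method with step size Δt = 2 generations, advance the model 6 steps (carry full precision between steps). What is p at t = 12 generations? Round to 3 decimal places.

0.971

Update rule: p ← p + [m·(1−p) − e·p]·Δt with Δt = 2.
step 1: Δp = -0.76675, p = 0.08225
step 2: Δp = +0.80356, p = 0.88580
step 3: Δp = -0.84213, p = 0.04368
step 4: Δp = +0.88255, p = 0.92623
step 5: Δp = -0.92491, p = 0.00131
step 6: Δp = +0.96931, p = 0.97062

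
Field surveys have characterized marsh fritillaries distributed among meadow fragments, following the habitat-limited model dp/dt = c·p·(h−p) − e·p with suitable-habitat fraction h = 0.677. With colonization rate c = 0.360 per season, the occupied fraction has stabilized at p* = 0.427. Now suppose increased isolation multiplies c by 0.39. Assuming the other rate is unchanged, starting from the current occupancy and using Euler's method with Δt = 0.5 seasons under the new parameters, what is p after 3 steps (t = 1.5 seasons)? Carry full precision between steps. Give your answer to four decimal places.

0.3938

Balance c(h−p*) = e gives e = 0.360×(0.677 − 0.42700) = 0.09000.
Starting from p₀ = 0.42700; update p ← p + (dp/dt)·Δt with the new parameters.
p: 0.42700 → 0.41528  (Δp = -0.01172)
p: 0.41528 → 0.40422  (Δp = -0.01106)
p: 0.40422 → 0.39377  (Δp = -0.01045)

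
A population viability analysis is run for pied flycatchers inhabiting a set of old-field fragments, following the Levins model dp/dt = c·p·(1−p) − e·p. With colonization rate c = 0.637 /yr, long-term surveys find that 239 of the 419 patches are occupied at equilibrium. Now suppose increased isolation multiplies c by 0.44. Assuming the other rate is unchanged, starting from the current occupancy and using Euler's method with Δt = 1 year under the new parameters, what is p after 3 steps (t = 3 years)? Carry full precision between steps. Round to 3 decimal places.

Observed p* = 239/419 = 0.57041.
Balance c(1−p*) = e gives e = 0.637×(1 − 0.57041) = 0.27365.
Starting from p₀ = 0.57041; update p ← p + (dp/dt)·Δt with the new parameters.
step 1: Δp = -0.08741, p = 0.48299
step 2: Δp = -0.06218, p = 0.42081
step 3: Δp = -0.04684, p = 0.37397

0.374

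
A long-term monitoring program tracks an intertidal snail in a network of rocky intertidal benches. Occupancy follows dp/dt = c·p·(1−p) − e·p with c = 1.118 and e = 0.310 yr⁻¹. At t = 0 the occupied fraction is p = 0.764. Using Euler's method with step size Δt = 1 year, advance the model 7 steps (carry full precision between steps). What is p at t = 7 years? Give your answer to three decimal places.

Update rule: p ← p + [c·p·(1−p) − e·p]·Δt with Δt = 1.
p: 0.76400 → 0.72874  (Δp = -0.03526)
p: 0.72874 → 0.72383  (Δp = -0.00491)
p: 0.72383 → 0.72293  (Δp = -0.00090)
p: 0.72293 → 0.72276  (Δp = -0.00017)
p: 0.72276 → 0.72273  (Δp = -0.00003)
p: 0.72273 → 0.72272  (Δp = -0.00001)
p: 0.72272 → 0.72272  (Δp = -0.00000)

0.723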